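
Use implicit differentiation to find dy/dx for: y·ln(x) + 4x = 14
Differentiate both sides with respect to x, treating y as y(x). By the chain rule, any term containing y contributes a factor of y' = dy/dx when we differentiate it.

Move every term to one side and write the relation as F(x, y) = 0. Term by term,
  d/dx[4x] = 4
  d/dx[y·ln(x)] = y'·ln(x) + y/x
  d/dx[-14] = 0

The pieces without y' make up ∂F/∂x and the coefficient of y' is ∂F/∂y:
  ∂F/∂x = 4 + y/x,
  ∂F/∂y = ln(x).

Since d/dx[F] = ∂F/∂x + (∂F/∂y)·y' = 0, solve for y':
  (∂F/∂y)·y' = -∂F/∂x
  dy/dx = -(∂F/∂x)/(∂F/∂y) = -(4 + y/x)/(ln(x))
        = -((4x + y)/x)/(ln(x)) = (-4x - y)/(x·ln(x))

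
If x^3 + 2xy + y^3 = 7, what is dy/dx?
Differentiate the relation implicitly: treat y = y(x) and apply the chain rule, so every y-derivative picks up a y' = dy/dx factor.

With everything moved to the left-hand side, differentiate term by term:
  d/dx[x^3] = 3x^2
  d/dx[2xy] = 2x·y' + 2y
  d/dx[y^3] = 3y^2·y'
  d/dx[-7] = 0

Separating the contributions that come from x directly and those that come through y:
  without y':      3x^2 + 2y
  multiplying y':  2x + 3y^2

so (3x^2 + 2y) + (2x + 3y^2)·y' = 0, and therefore
  dy/dx = -(3x^2 + 2y)/(2x + 3y^2) = (-3x^2 - 2y)/(2x + 3y^2)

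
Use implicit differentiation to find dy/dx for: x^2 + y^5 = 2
Take d/dx of both sides. Since y is implicitly a function of x, the chain rule attaches a y' = dy/dx factor whenever we differentiate through y.

Set F(x, y) = (left side) − (right side), so the curve is F = 0. Differentiating each term of F:
  d/dx[x^2] = 2x
  d/dx[y^5] = 5y^4·y'
  d/dx[-2] = 0

Collecting, the y'-free part is the partial derivative in x and the y' coefficient is the partial derivative in y:
  ∂F/∂x = 2x
  ∂F/∂y = 5y^4

so d/dx[F(x, y(x))] = ∂F/∂x + (∂F/∂y)·y' = 0. Rearranging,
  dy/dx = -(∂F/∂x)/(∂F/∂y) = -(2x)/(5y^4) = -2x/(5y^4)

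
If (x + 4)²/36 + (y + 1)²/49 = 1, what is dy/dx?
Differentiate both sides with respect to x, treating y as y(x). By the chain rule, any term containing y contributes a factor of y' = dy/dx when we differentiate it.

Move every term to one side and write the relation as F(x, y) = 0. Term by term,
  d/dx[(x + 4)^2/36] = x/18 + 2/9
  d/dx[(y + 1)^2/49] = 2·y'(y + 1)/49
  d/dx[-1] = 0

The pieces without y' make up ∂F/∂x and the coefficient of y' is ∂F/∂y:
  ∂F/∂x = x/18 + 2/9,
  ∂F/∂y = 2y/49 + 2/49.

Since d/dx[F] = ∂F/∂x + (∂F/∂y)·y' = 0, solve for y':
  (∂F/∂y)·y' = -∂F/∂x
  dy/dx = -(∂F/∂x)/(∂F/∂y) = -(x/18 + 2/9)/(2y/49 + 2/49)
        = -((x + 4)/18)/(2(y + 1)/49) = 49(-x - 4)/(36(y + 1))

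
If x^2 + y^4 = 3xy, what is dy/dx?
Apply d/dx to both sides, remembering that y depends on x. Each occurrence of y therefore brings in a y' = dy/dx via the chain rule.

With F(x, y) equal to the left-hand side minus the right, differentiate F term by term:
  d/dx[x^2] = 2x
  d/dx[-3xy] = -3x·y' - 3y
  d/dx[y^4] = 4y^3·y'
Adding these up, d/dx[F] = 0 becomes
  (2x - 3y) + (-3x + 4y^3)·y' = 0,
so isolating y',
  dy/dx = -(2x - 3y)/(-3x + 4y^3) = (2x - 3y)/(3x - 4y^3)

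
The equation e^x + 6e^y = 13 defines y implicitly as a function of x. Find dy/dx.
Differentiate the relation implicitly: treat y = y(x) and apply the chain rule, so every y-derivative picks up a y' = dy/dx factor.

With everything moved to the left-hand side, differentiate term by term:
  d/dx[e^(x)] = e^(x)
  d/dx[6e^(y)] = 6·y'·e^(y)
  d/dx[-13] = 0

Separating the contributions that come from x directly and those that come through y:
  without y':      e^(x)
  multiplying y':  6e^(y)

so (e^(x)) + (6e^(y))·y' = 0, and therefore
  dy/dx = -(e^(x))/(6e^(y)) = -e^(x - y)/6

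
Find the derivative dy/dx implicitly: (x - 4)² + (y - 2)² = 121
Take d/dx of both sides. Since y is implicitly a function of x, the chain rule attaches a y' = dy/dx factor whenever we differentiate through y.

Set F(x, y) = (left side) − (right side), so the curve is F = 0. Differentiating each term of F:
  d/dx[(x - 4)^2] = 2x - 8
  d/dx[(y - 2)^2] = 2·y'(y - 2)
  d/dx[-121] = 0

Collecting, the y'-free part is the partial derivative in x and the y' coefficient is the partial derivative in y:
  ∂F/∂x = 2x - 8
  ∂F/∂y = 2y - 4

so d/dx[F(x, y(x))] = ∂F/∂x + (∂F/∂y)·y' = 0. Rearranging,
  dy/dx = -(∂F/∂x)/(∂F/∂y) = -(2x - 8)/(2y - 4) = (4 - x)/(y - 2)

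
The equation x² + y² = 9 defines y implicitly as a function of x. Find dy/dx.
Differentiate both sides with respect to x, treating y as y(x). By the chain rule, any term containing y contributes a factor of y' = dy/dx when we differentiate it.

Move every term to one side and write the relation as F(x, y) = 0. Term by term,
  d/dx[x^2] = 2x
  d/dx[y^2] = 2y·y'
  d/dx[-9] = 0

The pieces without y' make up ∂F/∂x and the coefficient of y' is ∂F/∂y:
  ∂F/∂x = 2x,
  ∂F/∂y = 2y.

Since d/dx[F] = ∂F/∂x + (∂F/∂y)·y' = 0, solve for y':
  (∂F/∂y)·y' = -∂F/∂x
  dy/dx = -(∂F/∂x)/(∂F/∂y) = -(2x)/(2y) = -x/y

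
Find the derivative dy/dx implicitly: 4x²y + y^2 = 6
Differentiate both sides with respect to x, treating y as y(x). By the chain rule, any term containing y contributes a factor of y' = dy/dx when we differentiate it.

Move every term to one side and write the relation as F(x, y) = 0. Term by term,
  d/dx[4x^2y] = 4x^2·y' + 8xy
  d/dx[y^2] = 2y·y'
  d/dx[-6] = 0

The pieces without y' make up ∂F/∂x and the coefficient of y' is ∂F/∂y:
  ∂F/∂x = 8xy,
  ∂F/∂y = 4x^2 + 2y.

Since d/dx[F] = ∂F/∂x + (∂F/∂y)·y' = 0, solve for y':
  (∂F/∂y)·y' = -∂F/∂x
  dy/dx = -(∂F/∂x)/(∂F/∂y) = -(8xy)/(4x^2 + 2y) = -4xy/(2x^2 + y)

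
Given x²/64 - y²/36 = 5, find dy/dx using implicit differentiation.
Apply d/dx to both sides, remembering that y depends on x. Each occurrence of y therefore brings in a y' = dy/dx via the chain rule.

With F(x, y) equal to the left-hand side minus the right, differentiate F term by term:
  d/dx[x^2/64] = x/32
  d/dx[-y^2/36] = -y·y'/18
  d/dx[-5] = 0
Adding these up, d/dx[F] = 0 becomes
  (x/32) + (-y/18)·y' = 0,
so isolating y',
  dy/dx = -(x/32)/(-y/18) = 9x/(16y)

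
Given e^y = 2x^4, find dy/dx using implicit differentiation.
Differentiate the relation implicitly: treat y = y(x) and apply the chain rule, so every y-derivative picks up a y' = dy/dx factor.

With everything moved to the left-hand side, differentiate term by term:
  d/dx[-2x^4] = -8x^3
  d/dx[e^(y)] = y'·e^(y)

Separating the contributions that come from x directly and those that come through y:
  without y':      -8x^3
  multiplying y':  e^(y)

so (-8x^3) + (e^(y))·y' = 0, and therefore
  dy/dx = -(-8x^3)/(e^(y)) = 8x^3e^(-y)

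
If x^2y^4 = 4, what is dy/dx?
Take d/dx of both sides. Since y is implicitly a function of x, the chain rule attaches a y' = dy/dx factor whenever we differentiate through y.

Set F(x, y) = (left side) − (right side), so the curve is F = 0. Differentiating each term of F:
  d/dx[x^2y^4] = 4x^2y^3·y' + 2xy^4
  d/dx[-4] = 0

Collecting, the y'-free part is the partial derivative in x and the y' coefficient is the partial derivative in y:
  ∂F/∂x = 2xy^4
  ∂F/∂y = 4x^2y^3

so d/dx[F(x, y(x))] = ∂F/∂x + (∂F/∂y)·y' = 0. Rearranging,
  dy/dx = -(∂F/∂x)/(∂F/∂y) = -(2xy^4)/(4x^2y^3) = -y/(2x)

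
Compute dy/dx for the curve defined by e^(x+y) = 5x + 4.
Differentiate both sides with respect to x, treating y as y(x). By the chain rule, any term containing y contributes a factor of y' = dy/dx when we differentiate it.

Move every term to one side and write the relation as F(x, y) = 0. Term by term,
  d/dx[-5x] = -5
  d/dx[e^(x + y)] = (y' + 1)·e^(x + y)
  d/dx[-4] = 0

The pieces without y' make up ∂F/∂x and the coefficient of y' is ∂F/∂y:
  ∂F/∂x = e^(x + y) - 5,
  ∂F/∂y = e^(x + y).

Since d/dx[F] = ∂F/∂x + (∂F/∂y)·y' = 0, solve for y':
  (∂F/∂y)·y' = -∂F/∂x
  dy/dx = -(∂F/∂x)/(∂F/∂y) = -(e^(x + y) - 5)/(e^(x + y)) = 5e^(-x - y) - 1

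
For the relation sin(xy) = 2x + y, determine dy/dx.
Differentiate the relation implicitly: treat y = y(x) and apply the chain rule, so every y-derivative picks up a y' = dy/dx factor.

With everything moved to the left-hand side, differentiate term by term:
  d/dx[-2x] = -2
  d/dx[-y] = -y'
  d/dx[sin(xy)] = (x·y' + y)·cos(xy)

Separating the contributions that come from x directly and those that come through y:
  without y':      y·cos(xy) - 2
  multiplying y':  x·cos(xy) - 1

so (y·cos(xy) - 2) + (x·cos(xy) - 1)·y' = 0, and therefore
  dy/dx = -(y·cos(xy) - 2)/(x·cos(xy) - 1) = (-y·cos(xy) + 2)/(x·cos(xy) - 1)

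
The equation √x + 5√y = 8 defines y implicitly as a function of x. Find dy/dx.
Differentiate both sides with respect to x, treating y as y(x). By the chain rule, any term containing y contributes a factor of y' = dy/dx when we differentiate it.

Move every term to one side and write the relation as F(x, y) = 0. Term by term,
  d/dx[√(x)] = 1/(2√(x))
  d/dx[5√(y)] = 5·y'/(2√(y))
  d/dx[-8] = 0

The pieces without y' make up ∂F/∂x and the coefficient of y' is ∂F/∂y:
  ∂F/∂x = 1/(2√(x)),
  ∂F/∂y = 5/(2√(y)).

Since d/dx[F] = ∂F/∂x + (∂F/∂y)·y' = 0, solve for y':
  (∂F/∂y)·y' = -∂F/∂x
  dy/dx = -(∂F/∂x)/(∂F/∂y) = -(1/(2√(x)))/(5/(2√(y))) = -√(y)/(5√(x))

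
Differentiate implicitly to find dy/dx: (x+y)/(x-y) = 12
Differentiate both sides with respect to x, treating y as y(x). By the chain rule, any term containing y contributes a factor of y' = dy/dx when we differentiate it.

Move every term to one side and write the relation as F(x, y) = 0. Term by term,
  d/dx[(x + y)/(x - y)] = (y' + 1)/(x - y) + (x + y)(y' - 1)/(x - y)^2
  d/dx[-12] = 0

The pieces without y' make up ∂F/∂x and the coefficient of y' is ∂F/∂y:
  ∂F/∂x = 1/(x - y) - (x + y)/(x - y)^2,
  ∂F/∂y = 1/(x - y) + (x + y)/(x - y)^2.

Since d/dx[F] = ∂F/∂x + (∂F/∂y)·y' = 0, solve for y':
  (∂F/∂y)·y' = -∂F/∂x
  dy/dx = -(∂F/∂x)/(∂F/∂y) = -(1/(x - y) - (x + y)/(x - y)^2)/(1/(x - y) + (x + y)/(x - y)^2)
        = -(-2y/(x - y)^2)/(2x/(x - y)^2) = y/x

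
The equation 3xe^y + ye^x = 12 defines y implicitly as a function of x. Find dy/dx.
Differentiate the relation implicitly: treat y = y(x) and apply the chain rule, so every y-derivative picks up a y' = dy/dx factor.

With everything moved to the left-hand side, differentiate term by term:
  d/dx[3x·e^(y)] = 3x·y'·e^(y) + 3e^(y)
  d/dx[y·e^(x)] = y·e^(x) + y'·e^(x)
  d/dx[-12] = 0

Separating the contributions that come from x directly and those that come through y:
  without y':      y·e^(x) + 3e^(y)
  multiplying y':  3x·e^(y) + e^(x)

so (y·e^(x) + 3e^(y)) + (3x·e^(y) + e^(x))·y' = 0, and therefore
  dy/dx = -(y·e^(x) + 3e^(y))/(3x·e^(y) + e^(x)) = (-y·e^(x) - 3e^(y))/(3x·e^(y) + e^(x))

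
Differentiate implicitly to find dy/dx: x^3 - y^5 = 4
Take d/dx of both sides. Since y is implicitly a function of x, the chain rule attaches a y' = dy/dx factor whenever we differentiate through y.

Set F(x, y) = (left side) − (right side), so the curve is F = 0. Differentiating each term of F:
  d/dx[x^3] = 3x^2
  d/dx[-y^5] = -5y^4·y'
  d/dx[-4] = 0

Collecting, the y'-free part is the partial derivative in x and the y' coefficient is the partial derivative in y:
  ∂F/∂x = 3x^2
  ∂F/∂y = -5y^4

so d/dx[F(x, y(x))] = ∂F/∂x + (∂F/∂y)·y' = 0. Rearranging,
  dy/dx = -(∂F/∂x)/(∂F/∂y) = -(3x^2)/(-5y^4) = 3x^2/(5y^4)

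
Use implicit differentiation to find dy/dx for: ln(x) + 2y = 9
Apply d/dx to both sides, remembering that y depends on x. Each occurrence of y therefore brings in a y' = dy/dx via the chain rule.

With F(x, y) equal to the left-hand side minus the right, differentiate F term by term:
  d/dx[2y] = 2·y'
  d/dx[ln(x)] = 1/x
  d/dx[-9] = 0
Adding these up, d/dx[F] = 0 becomes
  (1/x) + (2)·y' = 0,
so isolating y',
  dy/dx = -(1/x)/(2) = -1/(2x)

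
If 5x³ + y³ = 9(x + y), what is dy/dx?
Differentiate both sides with respect to x, treating y as y(x). By the chain rule, any term containing y contributes a factor of y' = dy/dx when we differentiate it.

Move every term to one side and write the relation as F(x, y) = 0. Term by term,
  d/dx[5x^3] = 15x^2
  d/dx[-9x] = -9
  d/dx[y^3] = 3y^2·y'
  d/dx[-9y] = -9·y'

The pieces without y' make up ∂F/∂x and the coefficient of y' is ∂F/∂y:
  ∂F/∂x = 15x^2 - 9,
  ∂F/∂y = 3y^2 - 9.

Since d/dx[F] = ∂F/∂x + (∂F/∂y)·y' = 0, solve for y':
  (∂F/∂y)·y' = -∂F/∂x
  dy/dx = -(∂F/∂x)/(∂F/∂y) = -(15x^2 - 9)/(3y^2 - 9) = (3 - 5x^2)/(y^2 - 3)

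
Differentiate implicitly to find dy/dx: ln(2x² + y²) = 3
Differentiate the relation implicitly: treat y = y(x) and apply the chain rule, so every y-derivative picks up a y' = dy/dx factor.

With everything moved to the left-hand side, differentiate term by term:
  d/dx[ln(2x^2 + y^2)] = (4x + 2y·y')/(2x^2 + y^2)
  d/dx[-3] = 0

Separating the contributions that come from x directly and those that come through y:
  without y':      4x/(2x^2 + y^2)
  multiplying y':  2y/(2x^2 + y^2)

so (4x/(2x^2 + y^2)) + (2y/(2x^2 + y^2))·y' = 0, and therefore
  dy/dx = -(4x/(2x^2 + y^2))/(2y/(2x^2 + y^2)) = -2x/y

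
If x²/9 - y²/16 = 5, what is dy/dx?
Take d/dx of both sides. Since y is implicitly a function of x, the chain rule attaches a y' = dy/dx factor whenever we differentiate through y.

Set F(x, y) = (left side) − (right side), so the curve is F = 0. Differentiating each term of F:
  d/dx[x^2/9] = 2x/9
  d/dx[-y^2/16] = -y·y'/8
  d/dx[-5] = 0

Collecting, the y'-free part is the partial derivative in x and the y' coefficient is the partial derivative in y:
  ∂F/∂x = 2x/9
  ∂F/∂y = -y/8

so d/dx[F(x, y(x))] = ∂F/∂x + (∂F/∂y)·y' = 0. Rearranging,
  dy/dx = -(∂F/∂x)/(∂F/∂y) = -(2x/9)/(-y/8) = 16x/(9y)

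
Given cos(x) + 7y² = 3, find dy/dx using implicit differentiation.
Apply d/dx to both sides, remembering that y depends on x. Each occurrence of y therefore brings in a y' = dy/dx via the chain rule.

With F(x, y) equal to the left-hand side minus the right, differentiate F term by term:
  d/dx[7y^2] = 14y·y'
  d/dx[cos(x)] = -sin(x)
  d/dx[-3] = 0
Adding these up, d/dx[F] = 0 becomes
  (-sin(x)) + (14y)·y' = 0,
so isolating y',
  dy/dx = -(-sin(x))/(14y) = sin(x)/(14y)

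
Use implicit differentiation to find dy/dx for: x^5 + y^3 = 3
Take d/dx of both sides. Since y is implicitly a function of x, the chain rule attaches a y' = dy/dx factor whenever we differentiate through y.

Set F(x, y) = (left side) − (right side), so the curve is F = 0. Differentiating each term of F:
  d/dx[x^5] = 5x^4
  d/dx[y^3] = 3y^2·y'
  d/dx[-3] = 0

Collecting, the y'-free part is the partial derivative in x and the y' coefficient is the partial derivative in y:
  ∂F/∂x = 5x^4
  ∂F/∂y = 3y^2

so d/dx[F(x, y(x))] = ∂F/∂x + (∂F/∂y)·y' = 0. Rearranging,
  dy/dx = -(∂F/∂x)/(∂F/∂y) = -(5x^4)/(3y^2) = -5x^4/(3y^2)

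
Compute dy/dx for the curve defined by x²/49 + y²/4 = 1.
Apply d/dx to both sides, remembering that y depends on x. Each occurrence of y therefore brings in a y' = dy/dx via the chain rule.

With F(x, y) equal to the left-hand side minus the right, differentiate F term by term:
  d/dx[x^2/49] = 2x/49
  d/dx[y^2/4] = y·y'/2
  d/dx[-1] = 0
Adding these up, d/dx[F] = 0 becomes
  (2x/49) + (y/2)·y' = 0,
so isolating y',
  dy/dx = -(2x/49)/(y/2) = -4x/(49y)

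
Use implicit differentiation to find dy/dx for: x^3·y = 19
Differentiate both sides with respect to x, treating y as y(x). By the chain rule, any term containing y contributes a factor of y' = dy/dx when we differentiate it.

Move every term to one side and write the relation as F(x, y) = 0. Term by term,
  d/dx[x^3y] = x^3·y' + 3x^2y
  d/dx[-19] = 0

The pieces without y' make up ∂F/∂x and the coefficient of y' is ∂F/∂y:
  ∂F/∂x = 3x^2y,
  ∂F/∂y = x^3.

Since d/dx[F] = ∂F/∂x + (∂F/∂y)·y' = 0, solve for y':
  (∂F/∂y)·y' = -∂F/∂x
  dy/dx = -(∂F/∂x)/(∂F/∂y) = -(3x^2y)/(x^3) = -3y/x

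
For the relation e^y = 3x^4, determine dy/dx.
Differentiate the relation implicitly: treat y = y(x) and apply the chain rule, so every y-derivative picks up a y' = dy/dx factor.

With everything moved to the left-hand side, differentiate term by term:
  d/dx[-3x^4] = -12x^3
  d/dx[e^(y)] = y'·e^(y)

Separating the contributions that come from x directly and those that come through y:
  without y':      -12x^3
  multiplying y':  e^(y)

so (-12x^3) + (e^(y))·y' = 0, and therefore
  dy/dx = -(-12x^3)/(e^(y)) = 12x^3e^(-y)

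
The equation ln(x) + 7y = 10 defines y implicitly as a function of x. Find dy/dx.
Apply d/dx to both sides, remembering that y depends on x. Each occurrence of y therefore brings in a y' = dy/dx via the chain rule.

With F(x, y) equal to the left-hand side minus the right, differentiate F term by term:
  d/dx[7y] = 7·y'
  d/dx[ln(x)] = 1/x
  d/dx[-10] = 0
Adding these up, d/dx[F] = 0 becomes
  (1/x) + (7)·y' = 0,
so isolating y',
  dy/dx = -(1/x)/(7) = -1/(7x)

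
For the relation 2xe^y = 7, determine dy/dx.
Apply d/dx to both sides, remembering that y depends on x. Each occurrence of y therefore brings in a y' = dy/dx via the chain rule.

With F(x, y) equal to the left-hand side minus the right, differentiate F term by term:
  d/dx[2x·e^(y)] = 2x·y'·e^(y) + 2e^(y)
  d/dx[-7] = 0
Adding these up, d/dx[F] = 0 becomes
  (2e^(y)) + (2x·e^(y))·y' = 0,
so isolating y',
  dy/dx = -(2e^(y))/(2x·e^(y)) = -1/x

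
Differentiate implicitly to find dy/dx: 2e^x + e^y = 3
Take d/dx of both sides. Since y is implicitly a function of x, the chain rule attaches a y' = dy/dx factor whenever we differentiate through y.

Set F(x, y) = (left side) − (right side), so the curve is F = 0. Differentiating each term of F:
  d/dx[2e^(x)] = 2e^(x)
  d/dx[e^(y)] = y'·e^(y)
  d/dx[-3] = 0

Collecting, the y'-free part is the partial derivative in x and the y' coefficient is the partial derivative in y:
  ∂F/∂x = 2e^(x)
  ∂F/∂y = e^(y)

so d/dx[F(x, y(x))] = ∂F/∂x + (∂F/∂y)·y' = 0. Rearranging,
  dy/dx = -(∂F/∂x)/(∂F/∂y) = -(2e^(x))/(e^(y)) = -2e^(x - y)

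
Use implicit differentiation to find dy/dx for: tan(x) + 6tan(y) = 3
Take d/dx of both sides. Since y is implicitly a function of x, the chain rule attaches a y' = dy/dx factor whenever we differentiate through y.

Set F(x, y) = (left side) − (right side), so the curve is F = 0. Differentiating each term of F:
  d/dx[tan(x)] = tan(x)^2 + 1
  d/dx[6tan(y)] = 6·y'(tan(y)^2 + 1)
  d/dx[-3] = 0

Collecting, the y'-free part is the partial derivative in x and the y' coefficient is the partial derivative in y:
  ∂F/∂x = tan(x)^2 + 1
  ∂F/∂y = 6tan(y)^2 + 6

so d/dx[F(x, y(x))] = ∂F/∂x + (∂F/∂y)·y' = 0. Rearranging,
  dy/dx = -(∂F/∂x)/(∂F/∂y) = -(tan(x)^2 + 1)/(6tan(y)^2 + 6) = -cos(y)^2/(6cos(x)^2)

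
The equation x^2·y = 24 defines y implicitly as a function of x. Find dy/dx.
Apply d/dx to both sides, remembering that y depends on x. Each occurrence of y therefore brings in a y' = dy/dx via the chain rule.

With F(x, y) equal to the left-hand side minus the right, differentiate F term by term:
  d/dx[x^2y] = x^2·y' + 2xy
  d/dx[-24] = 0
Adding these up, d/dx[F] = 0 becomes
  (2xy) + (x^2)·y' = 0,
so isolating y',
  dy/dx = -(2xy)/(x^2) = -2y/x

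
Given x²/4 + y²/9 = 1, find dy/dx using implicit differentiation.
Take d/dx of both sides. Since y is implicitly a function of x, the chain rule attaches a y' = dy/dx factor whenever we differentiate through y.

Set F(x, y) = (left side) − (right side), so the curve is F = 0. Differentiating each term of F:
  d/dx[x^2/4] = x/2
  d/dx[y^2/9] = 2y·y'/9
  d/dx[-1] = 0

Collecting, the y'-free part is the partial derivative in x and the y' coefficient is the partial derivative in y:
  ∂F/∂x = x/2
  ∂F/∂y = 2y/9

so d/dx[F(x, y(x))] = ∂F/∂x + (∂F/∂y)·y' = 0. Rearranging,
  dy/dx = -(∂F/∂x)/(∂F/∂y) = -(x/2)/(2y/9) = -9x/(4y)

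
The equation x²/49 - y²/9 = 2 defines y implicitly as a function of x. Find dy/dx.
Differentiate the relation implicitly: treat y = y(x) and apply the chain rule, so every y-derivative picks up a y' = dy/dx factor.

With everything moved to the left-hand side, differentiate term by term:
  d/dx[x^2/49] = 2x/49
  d/dx[-y^2/9] = -2y·y'/9
  d/dx[-2] = 0

Separating the contributions that come from x directly and those that come through y:
  without y':      2x/49
  multiplying y':  -2y/9

so (2x/49) + (-2y/9)·y' = 0, and therefore
  dy/dx = -(2x/49)/(-2y/9) = 9x/(49y)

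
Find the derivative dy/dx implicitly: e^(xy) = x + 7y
Differentiate both sides with respect to x, treating y as y(x). By the chain rule, any term containing y contributes a factor of y' = dy/dx when we differentiate it.

Move every term to one side and write the relation as F(x, y) = 0. Term by term,
  d/dx[-x] = -1
  d/dx[-7y] = -7·y'
  d/dx[e^(xy)] = (x·y' + y)·e^(xy)

The pieces without y' make up ∂F/∂x and the coefficient of y' is ∂F/∂y:
  ∂F/∂x = y·e^(xy) - 1,
  ∂F/∂y = x·e^(xy) - 7.

Since d/dx[F] = ∂F/∂x + (∂F/∂y)·y' = 0, solve for y':
  (∂F/∂y)·y' = -∂F/∂x
  dy/dx = -(∂F/∂x)/(∂F/∂y) = -(y·e^(xy) - 1)/(x·e^(xy) - 7) = (-y·e^(xy) + 1)/(x·e^(xy) - 7)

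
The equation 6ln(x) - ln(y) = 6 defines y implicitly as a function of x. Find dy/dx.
Differentiate the relation implicitly: treat y = y(x) and apply the chain rule, so every y-derivative picks up a y' = dy/dx factor.

With everything moved to the left-hand side, differentiate term by term:
  d/dx[6ln(x)] = 6/x
  d/dx[-ln(y)] = -y'/y
  d/dx[-6] = 0

Separating the contributions that come from x directly and those that come through y:
  without y':      6/x
  multiplying y':  -1/y

so (6/x) + (-1/y)·y' = 0, and therefore
  dy/dx = -(6/x)/(-1/y) = 6y/x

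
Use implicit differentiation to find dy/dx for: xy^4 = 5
Take d/dx of both sides. Since y is implicitly a function of x, the chain rule attaches a y' = dy/dx factor whenever we differentiate through y.

Set F(x, y) = (left side) − (right side), so the curve is F = 0. Differentiating each term of F:
  d/dx[xy^4] = 4xy^3·y' + y^4
  d/dx[-5] = 0

Collecting, the y'-free part is the partial derivative in x and the y' coefficient is the partial derivative in y:
  ∂F/∂x = y^4
  ∂F/∂y = 4xy^3

so d/dx[F(x, y(x))] = ∂F/∂x + (∂F/∂y)·y' = 0. Rearranging,
  dy/dx = -(∂F/∂x)/(∂F/∂y) = -(y^4)/(4xy^3) = -y/(4x)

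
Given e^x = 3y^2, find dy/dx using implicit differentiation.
Differentiate the relation implicitly: treat y = y(x) and apply the chain rule, so every y-derivative picks up a y' = dy/dx factor.

With everything moved to the left-hand side, differentiate term by term:
  d/dx[-3y^2] = -6y·y'
  d/dx[e^(x)] = e^(x)

Separating the contributions that come from x directly and those that come through y:
  without y':      e^(x)
  multiplying y':  -6y

so (e^(x)) + (-6y)·y' = 0, and therefore
  dy/dx = -(e^(x))/(-6y) = e^(x)/(6y)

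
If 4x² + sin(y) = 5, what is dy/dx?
Differentiate both sides with respect to x, treating y as y(x). By the chain rule, any term containing y contributes a factor of y' = dy/dx when we differentiate it.

Move every term to one side and write the relation as F(x, y) = 0. Term by term,
  d/dx[4x^2] = 8x
  d/dx[sin(y)] = y'·cos(y)
  d/dx[-5] = 0

The pieces without y' make up ∂F/∂x and the coefficient of y' is ∂F/∂y:
  ∂F/∂x = 8x,
  ∂F/∂y = cos(y).

Since d/dx[F] = ∂F/∂x + (∂F/∂y)·y' = 0, solve for y':
  (∂F/∂y)·y' = -∂F/∂x
  dy/dx = -(∂F/∂x)/(∂F/∂y) = -(8x)/(cos(y)) = -8x/cos(y)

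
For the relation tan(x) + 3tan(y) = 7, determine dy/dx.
Differentiate the relation implicitly: treat y = y(x) and apply the chain rule, so every y-derivative picks up a y' = dy/dx factor.

With everything moved to the left-hand side, differentiate term by term:
  d/dx[tan(x)] = tan(x)^2 + 1
  d/dx[3tan(y)] = 3·y'(tan(y)^2 + 1)
  d/dx[-7] = 0

Separating the contributions that come from x directly and those that come through y:
  without y':      tan(x)^2 + 1
  multiplying y':  3tan(y)^2 + 3

so (tan(x)^2 + 1) + (3tan(y)^2 + 3)·y' = 0, and therefore
  dy/dx = -(tan(x)^2 + 1)/(3tan(y)^2 + 3) = -cos(y)^2/(3cos(x)^2)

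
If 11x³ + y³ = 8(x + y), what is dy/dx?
Apply d/dx to both sides, remembering that y depends on x. Each occurrence of y therefore brings in a y' = dy/dx via the chain rule.

With F(x, y) equal to the left-hand side minus the right, differentiate F term by term:
  d/dx[11x^3] = 33x^2
  d/dx[-8x] = -8
  d/dx[y^3] = 3y^2·y'
  d/dx[-8y] = -8·y'
Adding these up, d/dx[F] = 0 becomes
  (33x^2 - 8) + (3y^2 - 8)·y' = 0,
so isolating y',
  dy/dx = -(33x^2 - 8)/(3y^2 - 8) = (8 - 33x^2)/(3y^2 - 8)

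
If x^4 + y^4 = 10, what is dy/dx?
Differentiate the relation implicitly: treat y = y(x) and apply the chain rule, so every y-derivative picks up a y' = dy/dx factor.

With everything moved to the left-hand side, differentiate term by term:
  d/dx[x^4] = 4x^3
  d/dx[y^4] = 4y^3·y'
  d/dx[-10] = 0

Separating the contributions that come from x directly and those that come through y:
  without y':      4x^3
  multiplying y':  4y^3

so (4x^3) + (4y^3)·y' = 0, and therefore
  dy/dx = -(4x^3)/(4y^3) = -x^3/y^3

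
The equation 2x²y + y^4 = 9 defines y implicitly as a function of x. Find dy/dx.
Take d/dx of both sides. Since y is implicitly a function of x, the chain rule attaches a y' = dy/dx factor whenever we differentiate through y.

Set F(x, y) = (left side) − (right side), so the curve is F = 0. Differentiating each term of F:
  d/dx[2x^2y] = 2x^2·y' + 4xy
  d/dx[y^4] = 4y^3·y'
  d/dx[-9] = 0

Collecting, the y'-free part is the partial derivative in x and the y' coefficient is the partial derivative in y:
  ∂F/∂x = 4xy
  ∂F/∂y = 2x^2 + 4y^3

so d/dx[F(x, y(x))] = ∂F/∂x + (∂F/∂y)·y' = 0. Rearranging,
  dy/dx = -(∂F/∂x)/(∂F/∂y) = -(4xy)/(2x^2 + 4y^3) = -2xy/(x^2 + 2y^3)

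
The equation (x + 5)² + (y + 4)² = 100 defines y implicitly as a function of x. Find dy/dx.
Differentiate the relation implicitly: treat y = y(x) and apply the chain rule, so every y-derivative picks up a y' = dy/dx factor.

With everything moved to the left-hand side, differentiate term by term:
  d/dx[(x + 5)^2] = 2x + 10
  d/dx[(y + 4)^2] = 2·y'(y + 4)
  d/dx[-100] = 0

Separating the contributions that come from x directly and those that come through y:
  without y':      2x + 10
  multiplying y':  2y + 8

so (2x + 10) + (2y + 8)·y' = 0, and therefore
  dy/dx = -(2x + 10)/(2y + 8) = (-x - 5)/(y + 4)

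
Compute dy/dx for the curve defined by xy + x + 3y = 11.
Differentiate the relation implicitly: treat y = y(x) and apply the chain rule, so every y-derivative picks up a y' = dy/dx factor.

With everything moved to the left-hand side, differentiate term by term:
  d/dx[xy] = x·y' + y
  d/dx[x] = 1
  d/dx[3y] = 3·y'
  d/dx[-11] = 0

Separating the contributions that come from x directly and those that come through y:
  without y':      y + 1
  multiplying y':  x + 3

so (y + 1) + (x + 3)·y' = 0, and therefore
  dy/dx = -(y + 1)/(x + 3) = (-y - 1)/(x + 3)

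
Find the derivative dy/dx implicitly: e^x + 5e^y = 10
Take d/dx of both sides. Since y is implicitly a function of x, the chain rule attaches a y' = dy/dx factor whenever we differentiate through y.

Set F(x, y) = (left side) − (right side), so the curve is F = 0. Differentiating each term of F:
  d/dx[e^(x)] = e^(x)
  d/dx[5e^(y)] = 5·y'·e^(y)
  d/dx[-10] = 0

Collecting, the y'-free part is the partial derivative in x and the y' coefficient is the partial derivative in y:
  ∂F/∂x = e^(x)
  ∂F/∂y = 5e^(y)

so d/dx[F(x, y(x))] = ∂F/∂x + (∂F/∂y)·y' = 0. Rearranging,
  dy/dx = -(∂F/∂x)/(∂F/∂y) = -(e^(x))/(5e^(y)) = -e^(x - y)/5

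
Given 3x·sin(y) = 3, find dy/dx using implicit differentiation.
Apply d/dx to both sides, remembering that y depends on x. Each occurrence of y therefore brings in a y' = dy/dx via the chain rule.

With F(x, y) equal to the left-hand side minus the right, differentiate F term by term:
  d/dx[3x·sin(y)] = 3x·y'·cos(y) + 3sin(y)
  d/dx[-3] = 0
Adding these up, d/dx[F] = 0 becomes
  (3sin(y)) + (3x·cos(y))·y' = 0,
so isolating y',
  dy/dx = -(3sin(y))/(3x·cos(y)) = -tan(y)/x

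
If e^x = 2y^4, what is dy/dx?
Differentiate the relation implicitly: treat y = y(x) and apply the chain rule, so every y-derivative picks up a y' = dy/dx factor.

With everything moved to the left-hand side, differentiate term by term:
  d/dx[-2y^4] = -8y^3·y'
  d/dx[e^(x)] = e^(x)

Separating the contributions that come from x directly and those that come through y:
  without y':      e^(x)
  multiplying y':  -8y^3

so (e^(x)) + (-8y^3)·y' = 0, and therefore
  dy/dx = -(e^(x))/(-8y^3) = e^(x)/(8y^3)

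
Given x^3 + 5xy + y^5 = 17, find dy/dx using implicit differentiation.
Differentiate both sides with respect to x, treating y as y(x). By the chain rule, any term containing y contributes a factor of y' = dy/dx when we differentiate it.

Move every term to one side and write the relation as F(x, y) = 0. Term by term,
  d/dx[x^3] = 3x^2
  d/dx[5xy] = 5x·y' + 5y
  d/dx[y^5] = 5y^4·y'
  d/dx[-17] = 0

The pieces without y' make up ∂F/∂x and the coefficient of y' is ∂F/∂y:
  ∂F/∂x = 3x^2 + 5y,
  ∂F/∂y = 5x + 5y^4.

Since d/dx[F] = ∂F/∂x + (∂F/∂y)·y' = 0, solve for y':
  (∂F/∂y)·y' = -∂F/∂x
  dy/dx = -(∂F/∂x)/(∂F/∂y) = -(3x^2 + 5y)/(5x + 5y^4) = (-3x^2/5 - y)/(x + y^4)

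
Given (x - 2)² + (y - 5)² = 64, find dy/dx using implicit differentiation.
Differentiate both sides with respect to x, treating y as y(x). By the chain rule, any term containing y contributes a factor of y' = dy/dx when we differentiate it.

Move every term to one side and write the relation as F(x, y) = 0. Term by term,
  d/dx[(x - 2)^2] = 2x - 4
  d/dx[(y - 5)^2] = 2·y'(y - 5)
  d/dx[-64] = 0

The pieces without y' make up ∂F/∂x and the coefficient of y' is ∂F/∂y:
  ∂F/∂x = 2x - 4,
  ∂F/∂y = 2y - 10.

Since d/dx[F] = ∂F/∂x + (∂F/∂y)·y' = 0, solve for y':
  (∂F/∂y)·y' = -∂F/∂x
  dy/dx = -(∂F/∂x)/(∂F/∂y) = -(2x - 4)/(2y - 10) = (2 - x)/(y - 5)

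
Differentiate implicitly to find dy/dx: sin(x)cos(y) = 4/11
Take d/dx of both sides. Since y is implicitly a function of x, the chain rule attaches a y' = dy/dx factor whenever we differentiate through y.

Set F(x, y) = (left side) − (right side), so the curve is F = 0. Differentiating each term of F:
  d/dx[sin(x)·cos(y)] = -y'·sin(x)·sin(y) + cos(x)·cos(y)
  d/dx[-4/11] = 0

Collecting, the y'-free part is the partial derivative in x and the y' coefficient is the partial derivative in y:
  ∂F/∂x = cos(x)·cos(y)
  ∂F/∂y = -sin(x)·sin(y)

so d/dx[F(x, y(x))] = ∂F/∂x + (∂F/∂y)·y' = 0. Rearranging,
  dy/dx = -(∂F/∂x)/(∂F/∂y) = -(cos(x)·cos(y))/(-sin(x)·sin(y)) = 1/(tan(x)·tan(y))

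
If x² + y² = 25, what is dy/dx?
Differentiate the relation implicitly: treat y = y(x) and apply the chain rule, so every y-derivative picks up a y' = dy/dx factor.

With everything moved to the left-hand side, differentiate term by term:
  d/dx[x^2] = 2x
  d/dx[y^2] = 2y·y'
  d/dx[-25] = 0

Separating the contributions that come from x directly and those that come through y:
  without y':      2x
  multiplying y':  2y

so (2x) + (2y)·y' = 0, and therefore
  dy/dx = -(2x)/(2y) = -x/y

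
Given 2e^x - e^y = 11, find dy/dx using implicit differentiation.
Differentiate the relation implicitly: treat y = y(x) and apply the chain rule, so every y-derivative picks up a y' = dy/dx factor.

With everything moved to the left-hand side, differentiate term by term:
  d/dx[2e^(x)] = 2e^(x)
  d/dx[-e^(y)] = -y'·e^(y)
  d/dx[-11] = 0

Separating the contributions that come from x directly and those that come through y:
  without y':      2e^(x)
  multiplying y':  -e^(y)

so (2e^(x)) + (-e^(y))·y' = 0, and therefore
  dy/dx = -(2e^(x))/(-e^(y)) = 2e^(x - y)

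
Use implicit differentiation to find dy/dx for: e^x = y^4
Apply d/dx to both sides, remembering that y depends on x. Each occurrence of y therefore brings in a y' = dy/dx via the chain rule.

With F(x, y) equal to the left-hand side minus the right, differentiate F term by term:
  d/dx[-y^4] = -4y^3·y'
  d/dx[e^(x)] = e^(x)
Adding these up, d/dx[F] = 0 becomes
  (e^(x)) + (-4y^3)·y' = 0,
so isolating y',
  dy/dx = -(e^(x))/(-4y^3) = e^(x)/(4y^3)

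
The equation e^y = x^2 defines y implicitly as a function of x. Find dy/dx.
Take d/dx of both sides. Since y is implicitly a function of x, the chain rule attaches a y' = dy/dx factor whenever we differentiate through y.

Set F(x, y) = (left side) − (right side), so the curve is F = 0. Differentiating each term of F:
  d/dx[-x^2] = -2x
  d/dx[e^(y)] = y'·e^(y)

Collecting, the y'-free part is the partial derivative in x and the y' coefficient is the partial derivative in y:
  ∂F/∂x = -2x
  ∂F/∂y = e^(y)

so d/dx[F(x, y(x))] = ∂F/∂x + (∂F/∂y)·y' = 0. Rearranging,
  dy/dx = -(∂F/∂x)/(∂F/∂y) = -(-2x)/(e^(y)) = 2x·e^(-y)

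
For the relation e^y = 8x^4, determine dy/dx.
Differentiate the relation implicitly: treat y = y(x) and apply the chain rule, so every y-derivative picks up a y' = dy/dx factor.

With everything moved to the left-hand side, differentiate term by term:
  d/dx[-8x^4] = -32x^3
  d/dx[e^(y)] = y'·e^(y)

Separating the contributions that come from x directly and those that come through y:
  without y':      -32x^3
  multiplying y':  e^(y)

so (-32x^3) + (e^(y))·y' = 0, and therefore
  dy/dx = -(-32x^3)/(e^(y)) = 32x^3e^(-y)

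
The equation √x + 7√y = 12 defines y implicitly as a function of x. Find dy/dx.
Differentiate both sides with respect to x, treating y as y(x). By the chain rule, any term containing y contributes a factor of y' = dy/dx when we differentiate it.

Move every term to one side and write the relation as F(x, y) = 0. Term by term,
  d/dx[√(x)] = 1/(2√(x))
  d/dx[7√(y)] = 7·y'/(2√(y))
  d/dx[-12] = 0

The pieces without y' make up ∂F/∂x and the coefficient of y' is ∂F/∂y:
  ∂F/∂x = 1/(2√(x)),
  ∂F/∂y = 7/(2√(y)).

Since d/dx[F] = ∂F/∂x + (∂F/∂y)·y' = 0, solve for y':
  (∂F/∂y)·y' = -∂F/∂x
  dy/dx = -(∂F/∂x)/(∂F/∂y) = -(1/(2√(x)))/(7/(2√(y))) = -√(y)/(7√(x))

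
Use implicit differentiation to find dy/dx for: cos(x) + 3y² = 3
Differentiate the relation implicitly: treat y = y(x) and apply the chain rule, so every y-derivative picks up a y' = dy/dx factor.

With everything moved to the left-hand side, differentiate term by term:
  d/dx[3y^2] = 6y·y'
  d/dx[cos(x)] = -sin(x)
  d/dx[-3] = 0

Separating the contributions that come from x directly and those that come through y:
  without y':      -sin(x)
  multiplying y':  6y

so (-sin(x)) + (6y)·y' = 0, and therefore
  dy/dx = -(-sin(x))/(6y) = sin(x)/(6y)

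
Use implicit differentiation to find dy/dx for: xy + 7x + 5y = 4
Differentiate both sides with respect to x, treating y as y(x). By the chain rule, any term containing y contributes a factor of y' = dy/dx when we differentiate it.

Move every term to one side and write the relation as F(x, y) = 0. Term by term,
  d/dx[xy] = x·y' + y
  d/dx[7x] = 7
  d/dx[5y] = 5·y'
  d/dx[-4] = 0

The pieces without y' make up ∂F/∂x and the coefficient of y' is ∂F/∂y:
  ∂F/∂x = y + 7,
  ∂F/∂y = x + 5.

Since d/dx[F] = ∂F/∂x + (∂F/∂y)·y' = 0, solve for y':
  (∂F/∂y)·y' = -∂F/∂x
  dy/dx = -(∂F/∂x)/(∂F/∂y) = -(y + 7)/(x + 5) = (-y - 7)/(x + 5)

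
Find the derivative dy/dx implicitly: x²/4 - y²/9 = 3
Apply d/dx to both sides, remembering that y depends on x. Each occurrence of y therefore brings in a y' = dy/dx via the chain rule.

With F(x, y) equal to the left-hand side minus the right, differentiate F term by term:
  d/dx[x^2/4] = x/2
  d/dx[-y^2/9] = -2y·y'/9
  d/dx[-3] = 0
Adding these up, d/dx[F] = 0 becomes
  (x/2) + (-2y/9)·y' = 0,
so isolating y',
  dy/dx = -(x/2)/(-2y/9) = 9x/(4y)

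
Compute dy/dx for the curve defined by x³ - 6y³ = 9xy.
Take d/dx of both sides. Since y is implicitly a function of x, the chain rule attaches a y' = dy/dx factor whenever we differentiate through y.

Set F(x, y) = (left side) − (right side), so the curve is F = 0. Differentiating each term of F:
  d/dx[x^3] = 3x^2
  d/dx[-9xy] = -9x·y' - 9y
  d/dx[-6y^3] = -18y^2·y'

Collecting, the y'-free part is the partial derivative in x and the y' coefficient is the partial derivative in y:
  ∂F/∂x = 3x^2 - 9y
  ∂F/∂y = -9x - 18y^2

so d/dx[F(x, y(x))] = ∂F/∂x + (∂F/∂y)·y' = 0. Rearranging,
  dy/dx = -(∂F/∂x)/(∂F/∂y) = -(3x^2 - 9y)/(-9x - 18y^2) = (x^2/3 - y)/(x + 2y^2)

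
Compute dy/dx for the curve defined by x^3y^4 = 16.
Take d/dx of both sides. Since y is implicitly a function of x, the chain rule attaches a y' = dy/dx factor whenever we differentiate through y.

Set F(x, y) = (left side) − (right side), so the curve is F = 0. Differentiating each term of F:
  d/dx[x^3y^4] = 4x^3y^3·y' + 3x^2y^4
  d/dx[-16] = 0

Collecting, the y'-free part is the partial derivative in x and the y' coefficient is the partial derivative in y:
  ∂F/∂x = 3x^2y^4
  ∂F/∂y = 4x^3y^3

so d/dx[F(x, y(x))] = ∂F/∂x + (∂F/∂y)·y' = 0. Rearranging,
  dy/dx = -(∂F/∂x)/(∂F/∂y) = -(3x^2y^4)/(4x^3y^3) = -3y/(4x)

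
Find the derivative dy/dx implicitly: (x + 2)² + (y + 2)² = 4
Differentiate the relation implicitly: treat y = y(x) and apply the chain rule, so every y-derivative picks up a y' = dy/dx factor.

With everything moved to the left-hand side, differentiate term by term:
  d/dx[(x + 2)^2] = 2x + 4
  d/dx[(y + 2)^2] = 2·y'(y + 2)
  d/dx[-4] = 0

Separating the contributions that come from x directly and those that come through y:
  without y':      2x + 4
  multiplying y':  2y + 4

so (2x + 4) + (2y + 4)·y' = 0, and therefore
  dy/dx = -(2x + 4)/(2y + 4) = (-x - 2)/(y + 2)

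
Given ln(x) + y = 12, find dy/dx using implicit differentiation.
Differentiate the relation implicitly: treat y = y(x) and apply the chain rule, so every y-derivative picks up a y' = dy/dx factor.

With everything moved to the left-hand side, differentiate term by term:
  d/dx[y] = y'
  d/dx[ln(x)] = 1/x
  d/dx[-12] = 0

Separating the contributions that come from x directly and those that come through y:
  without y':      1/x
  multiplying y':  1

so (1/x) + (1)·y' = 0, and therefore
  dy/dx = -(1/x)/(1) = -1/x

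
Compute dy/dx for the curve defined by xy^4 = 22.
Differentiate both sides with respect to x, treating y as y(x). By the chain rule, any term containing y contributes a factor of y' = dy/dx when we differentiate it.

Move every term to one side and write the relation as F(x, y) = 0. Term by term,
  d/dx[xy^4] = 4xy^3·y' + y^4
  d/dx[-22] = 0

The pieces without y' make up ∂F/∂x and the coefficient of y' is ∂F/∂y:
  ∂F/∂x = y^4,
  ∂F/∂y = 4xy^3.

Since d/dx[F] = ∂F/∂x + (∂F/∂y)·y' = 0, solve for y':
  (∂F/∂y)·y' = -∂F/∂x
  dy/dx = -(∂F/∂x)/(∂F/∂y) = -(y^4)/(4xy^3) = -y/(4x)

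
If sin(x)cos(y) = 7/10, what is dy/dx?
Take d/dx of both sides. Since y is implicitly a function of x, the chain rule attaches a y' = dy/dx factor whenever we differentiate through y.

Set F(x, y) = (left side) − (right side), so the curve is F = 0. Differentiating each term of F:
  d/dx[sin(x)·cos(y)] = -y'·sin(x)·sin(y) + cos(x)·cos(y)
  d/dx[-7/10] = 0

Collecting, the y'-free part is the partial derivative in x and the y' coefficient is the partial derivative in y:
  ∂F/∂x = cos(x)·cos(y)
  ∂F/∂y = -sin(x)·sin(y)

so d/dx[F(x, y(x))] = ∂F/∂x + (∂F/∂y)·y' = 0. Rearranging,
  dy/dx = -(∂F/∂x)/(∂F/∂y) = -(cos(x)·cos(y))/(-sin(x)·sin(y)) = 1/(tan(x)·tan(y))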